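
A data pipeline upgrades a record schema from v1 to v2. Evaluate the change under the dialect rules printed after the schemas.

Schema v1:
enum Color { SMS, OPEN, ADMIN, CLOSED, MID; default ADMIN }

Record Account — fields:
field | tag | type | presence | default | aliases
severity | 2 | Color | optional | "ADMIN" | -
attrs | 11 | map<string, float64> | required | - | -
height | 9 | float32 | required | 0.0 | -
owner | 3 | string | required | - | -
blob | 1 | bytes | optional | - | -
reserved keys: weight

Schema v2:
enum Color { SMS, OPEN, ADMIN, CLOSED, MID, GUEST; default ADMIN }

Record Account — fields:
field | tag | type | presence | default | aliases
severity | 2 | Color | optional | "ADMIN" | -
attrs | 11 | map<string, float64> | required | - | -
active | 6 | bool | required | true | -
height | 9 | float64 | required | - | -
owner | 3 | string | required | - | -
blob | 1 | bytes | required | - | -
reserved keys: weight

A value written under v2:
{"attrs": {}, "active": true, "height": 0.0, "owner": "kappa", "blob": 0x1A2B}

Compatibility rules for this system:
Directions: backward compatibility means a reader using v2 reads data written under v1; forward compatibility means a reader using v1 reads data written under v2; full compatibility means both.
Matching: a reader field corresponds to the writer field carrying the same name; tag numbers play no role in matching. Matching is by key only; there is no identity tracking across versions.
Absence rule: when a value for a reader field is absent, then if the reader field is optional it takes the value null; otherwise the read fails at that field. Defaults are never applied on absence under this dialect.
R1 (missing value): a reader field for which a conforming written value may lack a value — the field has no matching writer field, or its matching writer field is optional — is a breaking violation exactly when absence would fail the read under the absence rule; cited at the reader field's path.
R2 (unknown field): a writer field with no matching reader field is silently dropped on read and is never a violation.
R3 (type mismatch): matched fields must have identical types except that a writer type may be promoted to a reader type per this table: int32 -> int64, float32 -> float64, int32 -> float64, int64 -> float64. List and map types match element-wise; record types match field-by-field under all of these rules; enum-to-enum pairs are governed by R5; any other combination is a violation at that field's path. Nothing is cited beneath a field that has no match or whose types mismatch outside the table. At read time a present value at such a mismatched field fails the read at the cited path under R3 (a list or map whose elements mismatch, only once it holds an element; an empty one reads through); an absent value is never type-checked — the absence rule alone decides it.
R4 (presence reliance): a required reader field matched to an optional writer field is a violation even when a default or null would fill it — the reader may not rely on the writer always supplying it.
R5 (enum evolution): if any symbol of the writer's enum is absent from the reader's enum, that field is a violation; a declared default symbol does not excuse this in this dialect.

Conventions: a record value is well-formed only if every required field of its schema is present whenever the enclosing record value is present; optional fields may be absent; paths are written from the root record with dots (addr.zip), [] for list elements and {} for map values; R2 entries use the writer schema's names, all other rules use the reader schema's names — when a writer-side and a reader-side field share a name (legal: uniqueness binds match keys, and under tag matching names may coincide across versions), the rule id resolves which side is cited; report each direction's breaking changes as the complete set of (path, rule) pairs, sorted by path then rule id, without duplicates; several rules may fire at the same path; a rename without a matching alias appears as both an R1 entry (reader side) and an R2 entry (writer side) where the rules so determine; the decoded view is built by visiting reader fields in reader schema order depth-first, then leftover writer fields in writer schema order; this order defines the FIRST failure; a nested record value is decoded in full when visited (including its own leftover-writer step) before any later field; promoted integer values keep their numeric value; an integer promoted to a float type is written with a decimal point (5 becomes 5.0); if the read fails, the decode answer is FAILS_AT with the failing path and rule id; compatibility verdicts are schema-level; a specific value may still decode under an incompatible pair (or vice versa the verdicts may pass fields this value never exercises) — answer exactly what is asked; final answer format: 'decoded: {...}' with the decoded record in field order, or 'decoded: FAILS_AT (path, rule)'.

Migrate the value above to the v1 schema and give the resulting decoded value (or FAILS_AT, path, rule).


in Account below, arrows point writer -> reader
decoding the Account value with the v1 reader:
  severity := null (absent, optional -> null)
  attrs := {}
  read fails at height under R3
  => FAILS_AT (height, R3)
remaining Account differences; none change what is asked:
  added field active to record Account: required bool, tag 6, default true (in v2 it sits immediately before height) -> changes Account's schema-level verdicts only — the decode of this value is the same
  enum Color (field severity in record Account): symbol GUEST added -> changes Account's schema-level verdicts only — the decode of this value is the same
  field blob in record Account: optional changed to required -> changes Account's schema-level verdicts only — the decode of this value is the same

decoded: FAILS_AT (height, R3)


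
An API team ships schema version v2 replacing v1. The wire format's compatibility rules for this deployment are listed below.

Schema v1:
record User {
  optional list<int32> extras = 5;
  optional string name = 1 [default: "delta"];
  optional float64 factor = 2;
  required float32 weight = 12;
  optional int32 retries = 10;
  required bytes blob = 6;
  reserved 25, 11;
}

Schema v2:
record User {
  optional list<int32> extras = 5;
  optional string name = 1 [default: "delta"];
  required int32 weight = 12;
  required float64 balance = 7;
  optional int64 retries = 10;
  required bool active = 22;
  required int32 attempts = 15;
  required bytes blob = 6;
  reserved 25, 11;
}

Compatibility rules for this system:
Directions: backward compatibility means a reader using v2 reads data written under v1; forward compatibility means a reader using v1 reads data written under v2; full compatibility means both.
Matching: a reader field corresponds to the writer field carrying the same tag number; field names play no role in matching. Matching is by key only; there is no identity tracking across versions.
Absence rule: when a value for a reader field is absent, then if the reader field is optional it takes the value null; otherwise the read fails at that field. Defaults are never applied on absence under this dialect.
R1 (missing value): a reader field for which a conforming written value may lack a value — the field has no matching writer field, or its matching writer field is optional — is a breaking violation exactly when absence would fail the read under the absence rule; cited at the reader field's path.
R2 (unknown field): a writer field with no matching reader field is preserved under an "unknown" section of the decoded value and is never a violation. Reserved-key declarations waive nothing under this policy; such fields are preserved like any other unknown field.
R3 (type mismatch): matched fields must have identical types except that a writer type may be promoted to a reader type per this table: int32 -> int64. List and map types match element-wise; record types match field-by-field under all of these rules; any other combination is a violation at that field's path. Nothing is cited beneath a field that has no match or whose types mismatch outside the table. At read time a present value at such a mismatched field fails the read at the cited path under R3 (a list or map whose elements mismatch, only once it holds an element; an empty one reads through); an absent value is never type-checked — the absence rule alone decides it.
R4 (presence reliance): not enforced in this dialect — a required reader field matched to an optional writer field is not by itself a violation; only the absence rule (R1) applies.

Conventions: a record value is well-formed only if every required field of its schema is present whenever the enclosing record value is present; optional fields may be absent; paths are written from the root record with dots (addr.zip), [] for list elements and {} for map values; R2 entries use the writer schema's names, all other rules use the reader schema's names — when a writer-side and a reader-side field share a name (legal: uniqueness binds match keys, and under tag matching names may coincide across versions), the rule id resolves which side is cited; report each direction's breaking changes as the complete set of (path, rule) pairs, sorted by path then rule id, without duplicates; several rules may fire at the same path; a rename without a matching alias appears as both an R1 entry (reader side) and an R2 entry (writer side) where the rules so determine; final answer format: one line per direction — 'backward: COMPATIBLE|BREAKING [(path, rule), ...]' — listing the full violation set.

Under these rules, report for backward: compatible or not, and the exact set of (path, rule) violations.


backward: BREAKING [(active, R1), (attempts, R1), (balance, R1), (weight, R3)]

each type pair in User: writer, then reader
checking backward for User: reader v2 against writer v1:
  writer optional, list<int32> -> list<int32>: reader extras maps from writer extras
  writer optional, string -> string: reader name maps from writer name
  writer required, float32 -> int32: reader weight maps from writer weight
  no writer field matches reader balance
  writer optional, int32 -> int64: reader retries maps from writer retries
  no writer field matches reader active
  no writer field matches reader attempts
  writer required, bytes -> bytes: reader blob maps from writer blob
  factor (writer side), unknown to reader
  R1 fires at active
  R1 fires at attempts
  R1 fires at balance
  R3 fires at weight
  backward on User therefore BREAKING (4)
diffs on User not affecting the asked answer:
  removed field factor from record User -> fires no rule on User, leaving the asked answer as it is
  field retries in record User: type int32 changed to int64 -> its effect on User is confined to the forward direction, not asked


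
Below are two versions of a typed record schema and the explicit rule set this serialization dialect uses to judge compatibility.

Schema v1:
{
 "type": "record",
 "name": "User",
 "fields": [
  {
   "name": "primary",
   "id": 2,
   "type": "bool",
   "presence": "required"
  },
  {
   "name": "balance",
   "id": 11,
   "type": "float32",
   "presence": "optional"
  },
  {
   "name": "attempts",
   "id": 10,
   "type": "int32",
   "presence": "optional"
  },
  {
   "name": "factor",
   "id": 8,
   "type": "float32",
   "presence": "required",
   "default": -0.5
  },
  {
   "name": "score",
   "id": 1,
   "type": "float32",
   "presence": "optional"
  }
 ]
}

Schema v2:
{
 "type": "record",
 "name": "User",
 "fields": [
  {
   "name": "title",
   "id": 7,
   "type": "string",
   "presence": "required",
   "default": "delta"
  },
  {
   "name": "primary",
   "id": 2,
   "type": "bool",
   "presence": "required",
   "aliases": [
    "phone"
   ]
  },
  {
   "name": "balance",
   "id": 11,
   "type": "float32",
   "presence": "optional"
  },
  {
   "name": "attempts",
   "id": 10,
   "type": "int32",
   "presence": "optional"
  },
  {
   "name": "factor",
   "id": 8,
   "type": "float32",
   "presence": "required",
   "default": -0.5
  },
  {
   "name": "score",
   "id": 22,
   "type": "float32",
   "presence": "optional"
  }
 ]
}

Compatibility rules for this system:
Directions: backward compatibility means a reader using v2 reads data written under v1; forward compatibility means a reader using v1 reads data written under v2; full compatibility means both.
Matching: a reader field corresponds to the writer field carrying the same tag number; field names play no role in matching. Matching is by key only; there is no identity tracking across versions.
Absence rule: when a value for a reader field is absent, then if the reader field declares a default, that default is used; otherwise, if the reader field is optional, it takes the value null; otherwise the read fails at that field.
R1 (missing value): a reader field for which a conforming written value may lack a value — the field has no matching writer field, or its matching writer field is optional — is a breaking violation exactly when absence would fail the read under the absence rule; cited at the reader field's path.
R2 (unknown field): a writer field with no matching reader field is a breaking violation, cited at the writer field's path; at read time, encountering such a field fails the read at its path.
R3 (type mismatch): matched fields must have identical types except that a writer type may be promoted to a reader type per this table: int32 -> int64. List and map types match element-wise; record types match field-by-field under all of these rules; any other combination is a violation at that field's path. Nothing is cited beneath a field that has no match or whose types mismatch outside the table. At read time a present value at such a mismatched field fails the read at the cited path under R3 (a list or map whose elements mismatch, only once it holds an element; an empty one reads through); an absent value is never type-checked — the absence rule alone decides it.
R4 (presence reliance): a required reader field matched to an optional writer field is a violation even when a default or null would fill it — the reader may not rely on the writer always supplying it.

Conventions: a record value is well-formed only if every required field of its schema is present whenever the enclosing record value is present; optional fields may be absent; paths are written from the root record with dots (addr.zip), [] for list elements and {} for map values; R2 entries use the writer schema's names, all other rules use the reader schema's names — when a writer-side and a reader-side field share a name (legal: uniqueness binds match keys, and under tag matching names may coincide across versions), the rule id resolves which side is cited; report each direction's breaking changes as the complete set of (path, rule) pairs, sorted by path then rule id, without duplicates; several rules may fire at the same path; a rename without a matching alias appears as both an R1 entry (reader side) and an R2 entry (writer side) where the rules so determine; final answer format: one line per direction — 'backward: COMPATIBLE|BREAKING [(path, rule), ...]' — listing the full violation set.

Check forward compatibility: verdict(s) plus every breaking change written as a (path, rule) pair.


each type pair in User: writer, then reader
forward on User — v1 reading data written by v2:
  primary <- primary (bool -> bool, writer required)
  balance <- balance (float32 -> float32, writer optional)
  attempts <- attempts (int32 -> int32, writer optional)
  factor <- factor (float32 -> float32, writer required)
  score: no writer match
  writer field title has no reader counterpart
  writer field score has no reader counterpart
  breaking: (score, R2)
  breaking: (title, R2)
  => forward verdict for User: BREAKING, 2 violation(s)

forward: BREAKING [(score, R2), (title, R2)]


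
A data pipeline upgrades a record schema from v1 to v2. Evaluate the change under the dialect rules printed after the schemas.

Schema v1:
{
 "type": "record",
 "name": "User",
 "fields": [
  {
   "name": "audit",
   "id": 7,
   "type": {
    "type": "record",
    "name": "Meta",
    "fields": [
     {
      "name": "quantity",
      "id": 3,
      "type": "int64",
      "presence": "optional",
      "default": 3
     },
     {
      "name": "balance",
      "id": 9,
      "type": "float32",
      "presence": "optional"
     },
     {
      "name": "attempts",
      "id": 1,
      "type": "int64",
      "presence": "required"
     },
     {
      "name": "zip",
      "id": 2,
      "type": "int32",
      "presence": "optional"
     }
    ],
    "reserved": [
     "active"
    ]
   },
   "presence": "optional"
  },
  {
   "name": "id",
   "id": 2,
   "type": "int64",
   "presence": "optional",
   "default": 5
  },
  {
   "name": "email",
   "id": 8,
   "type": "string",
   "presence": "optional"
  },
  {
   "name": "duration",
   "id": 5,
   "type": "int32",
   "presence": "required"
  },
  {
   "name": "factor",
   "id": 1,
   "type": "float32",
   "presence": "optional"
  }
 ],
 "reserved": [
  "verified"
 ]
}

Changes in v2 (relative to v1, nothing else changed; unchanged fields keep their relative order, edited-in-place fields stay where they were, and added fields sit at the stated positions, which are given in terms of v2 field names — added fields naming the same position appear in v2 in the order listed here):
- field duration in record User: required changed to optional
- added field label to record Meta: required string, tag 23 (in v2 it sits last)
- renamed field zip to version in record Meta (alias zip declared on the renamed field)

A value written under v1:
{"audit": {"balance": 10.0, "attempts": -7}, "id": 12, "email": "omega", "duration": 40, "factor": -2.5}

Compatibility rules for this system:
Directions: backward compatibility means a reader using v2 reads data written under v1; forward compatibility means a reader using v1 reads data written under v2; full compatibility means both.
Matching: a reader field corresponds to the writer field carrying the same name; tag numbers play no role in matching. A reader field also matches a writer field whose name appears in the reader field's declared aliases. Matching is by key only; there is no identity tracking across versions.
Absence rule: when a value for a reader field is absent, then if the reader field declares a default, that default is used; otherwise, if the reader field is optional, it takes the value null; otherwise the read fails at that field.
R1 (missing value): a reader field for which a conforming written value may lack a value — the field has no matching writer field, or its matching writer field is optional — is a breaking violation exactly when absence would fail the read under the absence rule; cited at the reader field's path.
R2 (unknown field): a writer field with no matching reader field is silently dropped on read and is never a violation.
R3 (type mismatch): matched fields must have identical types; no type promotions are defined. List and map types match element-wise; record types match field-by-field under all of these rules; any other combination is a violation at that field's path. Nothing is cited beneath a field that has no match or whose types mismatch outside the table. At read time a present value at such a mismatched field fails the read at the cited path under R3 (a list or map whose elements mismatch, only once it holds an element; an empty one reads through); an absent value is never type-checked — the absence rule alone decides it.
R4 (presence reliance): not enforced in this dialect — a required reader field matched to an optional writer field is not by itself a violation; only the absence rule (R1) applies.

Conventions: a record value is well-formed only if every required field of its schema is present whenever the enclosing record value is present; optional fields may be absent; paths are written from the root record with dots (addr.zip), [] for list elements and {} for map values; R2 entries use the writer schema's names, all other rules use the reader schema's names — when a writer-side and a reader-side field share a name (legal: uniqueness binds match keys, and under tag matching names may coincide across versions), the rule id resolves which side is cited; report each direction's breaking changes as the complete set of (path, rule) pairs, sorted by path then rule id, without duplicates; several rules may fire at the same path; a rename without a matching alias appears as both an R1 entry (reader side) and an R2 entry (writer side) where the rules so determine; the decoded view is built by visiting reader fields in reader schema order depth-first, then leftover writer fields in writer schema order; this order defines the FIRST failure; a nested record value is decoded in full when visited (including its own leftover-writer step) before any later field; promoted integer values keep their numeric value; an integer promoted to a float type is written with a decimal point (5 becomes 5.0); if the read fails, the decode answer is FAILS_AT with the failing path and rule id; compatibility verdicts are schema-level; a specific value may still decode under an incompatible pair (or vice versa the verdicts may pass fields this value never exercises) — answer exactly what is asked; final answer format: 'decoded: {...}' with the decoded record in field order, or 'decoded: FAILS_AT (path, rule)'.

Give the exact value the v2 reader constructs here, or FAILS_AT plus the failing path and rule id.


decoded: FAILS_AT (audit.label, R1)

the writer's type comes first in each User pair
migrating the User value to v2:
  audit.quantity := 3 (absent -> default)
  audit.balance := 10.0
  audit.attempts := -7
  audit.version := null (absent, optional -> null)
  read fails at audit.label under R1 (no fill)
  => FAILS_AT (audit.label, R1)
ruling out the remaining User differences:
  field duration in record User: required changed to optional -> schema-level compatibility only; this User value's decode is unchanged
  renamed field zip to version in record Meta (alias zip declared on the renamed field) -> fires no rule on User under this dialect and leaves the result unchanged


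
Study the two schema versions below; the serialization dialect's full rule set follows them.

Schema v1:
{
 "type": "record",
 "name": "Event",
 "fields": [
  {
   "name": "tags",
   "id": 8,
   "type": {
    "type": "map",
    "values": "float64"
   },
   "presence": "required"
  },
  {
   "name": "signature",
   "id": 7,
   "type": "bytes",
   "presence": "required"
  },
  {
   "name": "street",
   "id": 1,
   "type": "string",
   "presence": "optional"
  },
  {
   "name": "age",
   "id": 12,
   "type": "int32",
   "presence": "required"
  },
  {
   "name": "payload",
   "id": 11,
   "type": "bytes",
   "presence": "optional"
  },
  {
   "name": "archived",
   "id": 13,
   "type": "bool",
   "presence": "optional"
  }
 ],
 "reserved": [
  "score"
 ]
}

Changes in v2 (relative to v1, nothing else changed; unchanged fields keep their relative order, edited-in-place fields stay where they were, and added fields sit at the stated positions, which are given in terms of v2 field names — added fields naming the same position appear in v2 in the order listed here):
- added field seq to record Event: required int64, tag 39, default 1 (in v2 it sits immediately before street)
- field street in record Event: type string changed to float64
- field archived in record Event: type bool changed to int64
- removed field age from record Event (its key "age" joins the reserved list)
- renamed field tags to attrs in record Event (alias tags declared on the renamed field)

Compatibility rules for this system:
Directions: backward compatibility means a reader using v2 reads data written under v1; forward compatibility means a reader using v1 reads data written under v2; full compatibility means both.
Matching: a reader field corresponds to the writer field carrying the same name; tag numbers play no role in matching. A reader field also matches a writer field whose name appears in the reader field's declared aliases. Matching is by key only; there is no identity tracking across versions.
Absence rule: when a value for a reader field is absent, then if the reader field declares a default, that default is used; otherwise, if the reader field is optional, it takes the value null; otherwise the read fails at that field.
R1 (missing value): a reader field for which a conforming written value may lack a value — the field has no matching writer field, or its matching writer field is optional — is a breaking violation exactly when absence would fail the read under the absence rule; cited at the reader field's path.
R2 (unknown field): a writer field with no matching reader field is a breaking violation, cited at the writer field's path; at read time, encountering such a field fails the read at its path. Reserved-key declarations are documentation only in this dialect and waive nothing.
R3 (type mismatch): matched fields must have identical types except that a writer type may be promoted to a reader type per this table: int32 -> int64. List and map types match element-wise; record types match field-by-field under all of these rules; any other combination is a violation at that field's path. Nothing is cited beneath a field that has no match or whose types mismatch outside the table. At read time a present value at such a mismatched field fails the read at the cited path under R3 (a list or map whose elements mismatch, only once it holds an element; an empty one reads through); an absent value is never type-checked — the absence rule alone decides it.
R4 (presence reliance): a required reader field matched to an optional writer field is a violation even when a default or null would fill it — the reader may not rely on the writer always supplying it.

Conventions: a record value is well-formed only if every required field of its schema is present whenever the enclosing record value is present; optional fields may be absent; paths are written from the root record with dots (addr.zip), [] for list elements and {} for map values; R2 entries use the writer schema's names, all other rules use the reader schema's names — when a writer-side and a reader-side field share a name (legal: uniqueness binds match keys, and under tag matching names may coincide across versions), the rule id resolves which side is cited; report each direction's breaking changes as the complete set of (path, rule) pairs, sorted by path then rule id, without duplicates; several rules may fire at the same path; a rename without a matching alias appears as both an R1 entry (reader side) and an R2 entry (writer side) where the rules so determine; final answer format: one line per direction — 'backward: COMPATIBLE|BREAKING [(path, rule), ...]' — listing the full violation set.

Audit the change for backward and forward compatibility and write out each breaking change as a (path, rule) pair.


each type pair in Event: writer, then reader
backward pass over Event, reader schema v2, writer schema v1:
  writer required, map<string, float64> -> map<string, float64>: reader attrs maps from writer tags
  writer required, bytes -> bytes: reader signature maps from writer signature
  seq: no writer-side match
  writer optional, string -> float64: reader street maps from writer street
  writer optional, bytes -> bytes: reader payload maps from writer payload
  writer optional, bool -> int64: reader archived maps from writer archived
  writer field age has no reader counterpart
  R2 fires at age
  R3 fires at archived
  R3 fires at street
  => 3 violation(s): backward is BREAKING for Event
forward pass over Event, reader schema v1, writer schema v2:
  tags: no writer-side match
  writer required, bytes -> bytes: reader signature maps from writer signature
  writer optional, float64 -> string: reader street maps from writer street
  age: no writer-side match
  writer optional, bytes -> bytes: reader payload maps from writer payload
  writer optional, int64 -> bool: reader archived maps from writer archived
  writer field attrs has no reader counterpart
  writer field seq has no reader counterpart
  R1 fires at age
  R3 fires at archived
  R2 fires at attrs
  R2 fires at seq
  R3 fires at street
  R1 fires at tags
  => 6 violation(s): forward is BREAKING for Event

backward: BREAKING [(age, R2), (archived, R3), (street, R3)]; forward: BREAKING [(age, R1), (archived, R3), (attrs, R2), (seq, R2), (street, R3), (tags, R1)]


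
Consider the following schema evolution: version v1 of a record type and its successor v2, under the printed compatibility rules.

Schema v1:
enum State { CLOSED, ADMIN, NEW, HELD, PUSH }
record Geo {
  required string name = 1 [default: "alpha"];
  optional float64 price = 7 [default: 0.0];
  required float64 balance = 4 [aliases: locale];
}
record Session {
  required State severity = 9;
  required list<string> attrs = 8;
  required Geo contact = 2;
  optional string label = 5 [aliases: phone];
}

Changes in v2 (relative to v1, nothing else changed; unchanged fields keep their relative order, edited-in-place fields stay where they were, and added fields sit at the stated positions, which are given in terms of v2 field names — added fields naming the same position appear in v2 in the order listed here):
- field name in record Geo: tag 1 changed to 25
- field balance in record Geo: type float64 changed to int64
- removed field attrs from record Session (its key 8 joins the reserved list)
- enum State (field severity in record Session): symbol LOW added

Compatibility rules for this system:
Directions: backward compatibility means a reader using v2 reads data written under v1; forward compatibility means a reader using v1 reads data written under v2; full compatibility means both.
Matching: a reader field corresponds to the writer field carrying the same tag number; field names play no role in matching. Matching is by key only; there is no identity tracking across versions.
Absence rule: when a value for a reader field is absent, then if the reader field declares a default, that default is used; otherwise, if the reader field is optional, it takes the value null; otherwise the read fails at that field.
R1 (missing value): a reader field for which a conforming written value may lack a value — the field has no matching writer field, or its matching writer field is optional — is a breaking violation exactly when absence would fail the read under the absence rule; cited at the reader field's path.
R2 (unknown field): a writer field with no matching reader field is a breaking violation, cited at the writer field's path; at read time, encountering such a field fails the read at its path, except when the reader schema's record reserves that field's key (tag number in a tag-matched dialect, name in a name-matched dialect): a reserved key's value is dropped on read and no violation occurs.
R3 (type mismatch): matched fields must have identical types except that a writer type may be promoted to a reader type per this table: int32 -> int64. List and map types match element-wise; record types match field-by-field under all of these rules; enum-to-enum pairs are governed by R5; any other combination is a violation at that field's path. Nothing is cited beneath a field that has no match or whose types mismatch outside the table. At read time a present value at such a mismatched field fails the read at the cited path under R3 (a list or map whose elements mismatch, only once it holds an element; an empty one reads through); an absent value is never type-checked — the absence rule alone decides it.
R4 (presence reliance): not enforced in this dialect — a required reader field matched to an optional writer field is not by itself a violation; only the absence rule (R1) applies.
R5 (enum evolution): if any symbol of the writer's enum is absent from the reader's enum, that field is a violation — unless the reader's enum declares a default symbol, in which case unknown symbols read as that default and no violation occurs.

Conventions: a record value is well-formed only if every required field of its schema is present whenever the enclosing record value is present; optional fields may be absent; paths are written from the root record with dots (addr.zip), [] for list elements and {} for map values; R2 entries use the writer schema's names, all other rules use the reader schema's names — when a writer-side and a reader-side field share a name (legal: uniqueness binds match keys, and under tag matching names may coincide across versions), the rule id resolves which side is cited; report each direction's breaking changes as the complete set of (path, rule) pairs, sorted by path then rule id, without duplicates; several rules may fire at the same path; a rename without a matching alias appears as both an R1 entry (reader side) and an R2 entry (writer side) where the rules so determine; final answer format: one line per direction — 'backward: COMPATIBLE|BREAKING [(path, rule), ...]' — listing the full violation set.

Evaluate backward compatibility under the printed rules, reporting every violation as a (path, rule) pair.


backward: BREAKING [(contact.balance, R3), (contact.name, R2)]

arrows below run writer -> reader for Session
backward analysis of Session with v2 as reader and v1 as writer:
  State -> State, writer required: severity aligns to severity
  Geo -> Geo, writer required: contact aligns to contact
  string -> string, writer optional: label aligns to label
  writer attrs: unknown to reader
  contact.name: no writer-side match
  float64 -> float64, writer optional: contact.price aligns to contact.price
  float64 -> int64, writer required: contact.balance aligns to contact.balance
  writer contact.name: unknown to reader
  rule R3 violated at contact.balance
  rule R2 violated at contact.name
  backward on Session therefore BREAKING (2)
ruling out the remaining Session differences:
  removed field attrs from record Session (its key 8 joins the reserved list) -> matters only for Session's forward compatibility — outside the asked direction
  enum State (field severity in record Session): symbol LOW added -> matters only for Session's forward compatibility — outside the asked direction


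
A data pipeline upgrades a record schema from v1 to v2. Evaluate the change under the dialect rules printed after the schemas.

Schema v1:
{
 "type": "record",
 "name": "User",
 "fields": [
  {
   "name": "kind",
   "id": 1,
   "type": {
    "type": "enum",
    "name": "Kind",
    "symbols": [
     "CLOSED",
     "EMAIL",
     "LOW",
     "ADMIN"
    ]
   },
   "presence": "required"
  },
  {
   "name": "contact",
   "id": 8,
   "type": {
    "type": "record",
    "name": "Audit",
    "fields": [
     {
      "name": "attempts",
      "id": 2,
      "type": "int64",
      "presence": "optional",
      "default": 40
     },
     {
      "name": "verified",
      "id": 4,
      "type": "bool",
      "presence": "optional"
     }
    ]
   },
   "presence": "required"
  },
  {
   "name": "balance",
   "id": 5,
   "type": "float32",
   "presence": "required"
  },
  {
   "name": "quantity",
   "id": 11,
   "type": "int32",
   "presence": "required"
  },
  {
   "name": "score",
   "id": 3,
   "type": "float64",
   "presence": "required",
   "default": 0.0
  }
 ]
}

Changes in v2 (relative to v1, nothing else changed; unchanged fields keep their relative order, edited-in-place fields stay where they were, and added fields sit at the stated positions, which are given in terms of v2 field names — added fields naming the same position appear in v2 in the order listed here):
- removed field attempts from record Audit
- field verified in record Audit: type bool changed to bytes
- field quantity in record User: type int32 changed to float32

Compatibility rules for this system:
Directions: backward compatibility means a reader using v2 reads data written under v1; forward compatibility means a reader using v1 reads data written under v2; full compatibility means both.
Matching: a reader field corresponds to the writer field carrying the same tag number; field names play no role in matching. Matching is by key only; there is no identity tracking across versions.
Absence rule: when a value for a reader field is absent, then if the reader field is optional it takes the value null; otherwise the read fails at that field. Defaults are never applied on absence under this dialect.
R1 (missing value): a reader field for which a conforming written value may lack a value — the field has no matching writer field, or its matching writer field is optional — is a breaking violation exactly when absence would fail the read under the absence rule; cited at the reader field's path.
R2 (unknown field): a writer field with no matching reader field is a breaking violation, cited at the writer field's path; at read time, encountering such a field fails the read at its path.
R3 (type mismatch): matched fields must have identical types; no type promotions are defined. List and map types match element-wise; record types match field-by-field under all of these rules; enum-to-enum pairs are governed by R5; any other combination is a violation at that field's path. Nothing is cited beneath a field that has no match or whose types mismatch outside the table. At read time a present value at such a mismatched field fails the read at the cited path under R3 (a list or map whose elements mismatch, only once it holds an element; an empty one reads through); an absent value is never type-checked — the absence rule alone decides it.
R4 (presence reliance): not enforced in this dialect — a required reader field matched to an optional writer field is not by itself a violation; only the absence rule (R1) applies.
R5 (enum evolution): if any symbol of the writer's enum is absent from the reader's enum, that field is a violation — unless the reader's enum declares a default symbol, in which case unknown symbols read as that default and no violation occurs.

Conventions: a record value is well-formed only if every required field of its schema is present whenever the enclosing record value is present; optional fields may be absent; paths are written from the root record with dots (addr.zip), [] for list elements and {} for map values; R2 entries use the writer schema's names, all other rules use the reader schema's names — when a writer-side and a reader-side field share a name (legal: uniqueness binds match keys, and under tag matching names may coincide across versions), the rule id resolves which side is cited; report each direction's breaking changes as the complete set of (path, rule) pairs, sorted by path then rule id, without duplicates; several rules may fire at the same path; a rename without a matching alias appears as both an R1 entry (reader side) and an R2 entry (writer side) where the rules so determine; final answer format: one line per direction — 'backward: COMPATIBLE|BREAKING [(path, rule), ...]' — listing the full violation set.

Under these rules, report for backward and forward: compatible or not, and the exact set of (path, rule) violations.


backward: BREAKING [(contact.attempts, R2), (contact.verified, R3), (quantity, R3)]; forward: BREAKING [(contact.verified, R3), (quantity, R3)]

in User below, arrows point writer -> reader
backward on User — v2 reading data written by v1:
  Kind -> Kind, writer required: kind aligns to kind
  Audit -> Audit, writer required: contact aligns to contact
  float32 -> float32, writer required: balance aligns to balance
  int32 -> float32, writer required: quantity aligns to quantity
  float64 -> float64, writer required: score aligns to score
  bool -> bytes, writer optional: contact.verified aligns to contact.verified
  writer contact.attempts: unknown to reader
  rule R2 violated at contact.attempts
  rule R3 violated at contact.verified
  rule R3 violated at quantity
  backward on User therefore BREAKING (3)
forward on User — v1 reading data written by v2:
  Kind -> Kind, writer required: kind aligns to kind
  Audit -> Audit, writer required: contact aligns to contact
  float32 -> float32, writer required: balance aligns to balance
  float32 -> int32, writer required: quantity aligns to quantity
  float64 -> float64, writer required: score aligns to score
  contact.attempts has no writer counterpart
  bytes -> bool, writer optional: contact.verified aligns to contact.verified
  rule R3 violated at contact.verified
  rule R3 violated at quantity
  forward on User therefore BREAKING (2)
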